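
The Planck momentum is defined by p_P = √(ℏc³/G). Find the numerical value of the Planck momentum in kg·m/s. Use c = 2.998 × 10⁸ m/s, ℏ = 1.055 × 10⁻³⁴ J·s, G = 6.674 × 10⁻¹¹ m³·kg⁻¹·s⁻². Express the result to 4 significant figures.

6.527 kg·m/s

p_P = √(ℏc³/G)
  = √(42.60)
  = 6.527 kg·m/s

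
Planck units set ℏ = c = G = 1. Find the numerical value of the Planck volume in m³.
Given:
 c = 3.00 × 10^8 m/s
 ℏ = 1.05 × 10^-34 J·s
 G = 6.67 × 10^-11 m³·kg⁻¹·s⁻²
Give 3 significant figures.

4.18 × 10^-105 m³

Dimensional analysis gives V_P = (ℏG/c³)^(3/2).
  = √(1.75 × 10^-209)
  = 4.18 × 10^-105 m³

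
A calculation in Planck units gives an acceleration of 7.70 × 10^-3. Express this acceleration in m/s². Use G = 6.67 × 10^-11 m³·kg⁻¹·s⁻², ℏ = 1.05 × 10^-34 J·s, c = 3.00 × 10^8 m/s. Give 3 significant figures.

One Planck acceleration: a_P = √(c⁷/(ℏG)) = 5.59 × 10^51 m/s².
7.70 × 10^-3 × 5.59 × 10^51 m/s² = 4.30 × 10^49 m/s²

4.30 × 10^49 m/s²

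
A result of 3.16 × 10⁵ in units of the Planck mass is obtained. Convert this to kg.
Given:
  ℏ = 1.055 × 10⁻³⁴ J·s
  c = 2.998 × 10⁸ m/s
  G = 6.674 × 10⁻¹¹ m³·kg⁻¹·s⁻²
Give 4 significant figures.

6.879 × 10⁻³ kg

One Planck mass: m_P = √(ℏc/G) = 2.177 × 10⁻⁸ kg.
3.16 × 10⁵ × 2.177 × 10⁻⁸ kg = 6.879 × 10⁻³ kg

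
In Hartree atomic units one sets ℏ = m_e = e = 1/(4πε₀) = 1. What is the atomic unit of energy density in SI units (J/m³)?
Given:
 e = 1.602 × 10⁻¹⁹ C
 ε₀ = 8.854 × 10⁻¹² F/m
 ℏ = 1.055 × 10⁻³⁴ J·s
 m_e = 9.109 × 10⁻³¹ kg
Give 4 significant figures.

2.929 × 10¹³ J/m³

u_au = E_h/a₀³ = m_e⁴e¹⁰/((4πε₀)⁵ℏ⁸)
E_h = 4.354 × 10⁻¹⁸ J
a₀ = 5.297 × 10⁻¹¹ m
E_h/a₀³ = 2.929 × 10¹³ J/m³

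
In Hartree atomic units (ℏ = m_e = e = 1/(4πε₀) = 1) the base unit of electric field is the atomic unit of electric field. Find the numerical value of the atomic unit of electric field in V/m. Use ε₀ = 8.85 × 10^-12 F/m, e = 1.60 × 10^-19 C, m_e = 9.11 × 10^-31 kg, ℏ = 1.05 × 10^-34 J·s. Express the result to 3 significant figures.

5.20 × 10^11 V/m

E_au = E_h/(e a₀) = m_e²e⁵/((4πε₀)³ℏ⁴)
E_h = 4.38 × 10^-18 J
a₀ = 5.26 × 10^-11 m
E_h/(e·a₀) = 5.20 × 10^11 V/m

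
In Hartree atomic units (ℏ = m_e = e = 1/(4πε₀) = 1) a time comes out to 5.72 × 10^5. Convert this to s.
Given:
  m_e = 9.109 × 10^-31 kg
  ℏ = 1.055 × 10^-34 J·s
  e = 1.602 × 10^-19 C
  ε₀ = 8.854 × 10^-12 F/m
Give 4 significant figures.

1.386 × 10^-11 s

One atomic unit of time: τ_au = (4πε₀)²ℏ³/(m_e e⁴) = 2.423 × 10^-17 s.
5.72 × 10^5 × 2.423 × 10^-17 s = 1.386 × 10^-11 s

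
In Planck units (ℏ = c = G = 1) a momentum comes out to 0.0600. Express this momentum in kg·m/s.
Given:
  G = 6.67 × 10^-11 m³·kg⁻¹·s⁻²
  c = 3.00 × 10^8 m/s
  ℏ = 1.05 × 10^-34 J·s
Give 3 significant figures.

0.391 kg·m/s

One Planck momentum: p_P = √(ℏc³/G) = 6.52 kg·m/s.
0.0600 × 6.52 kg·m/s = 0.391 kg·m/s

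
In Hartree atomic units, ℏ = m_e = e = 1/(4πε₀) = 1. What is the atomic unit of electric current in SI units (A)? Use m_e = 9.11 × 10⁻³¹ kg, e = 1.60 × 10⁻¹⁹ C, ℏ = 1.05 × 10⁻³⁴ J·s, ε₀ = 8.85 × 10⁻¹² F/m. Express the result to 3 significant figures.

Dimensional analysis gives I_au = e E_h/ℏ = m_e e⁵/((4πε₀)²ℏ³).
E_h = 4.38 × 10⁻¹⁸ J
e·E_h/ℏ = 6.67 × 10⁻³ A

6.67 × 10⁻³ A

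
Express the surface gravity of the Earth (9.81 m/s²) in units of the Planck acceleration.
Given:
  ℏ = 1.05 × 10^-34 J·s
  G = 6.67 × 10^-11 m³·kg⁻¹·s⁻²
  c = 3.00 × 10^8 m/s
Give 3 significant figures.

1.76 × 10^-51

Planck acceleration: a_P = √(c⁷/(ℏG)) = 5.59 × 10^51 m/s².
9.81 / 5.59 × 10^51 = 1.76 × 10^-51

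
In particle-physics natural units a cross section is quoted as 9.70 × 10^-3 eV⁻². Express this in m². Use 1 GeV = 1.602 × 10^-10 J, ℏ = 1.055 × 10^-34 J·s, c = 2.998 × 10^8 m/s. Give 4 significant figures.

Area is [L]² = [E]⁻²·(ℏc)²; restore (ℏc)².
1 GeV⁻² → (ℏc)² × (1 GeV in J)⁻² = 3.898 × 10^-32 m².
Convert the energy scale: 9.70 × 10^-3 eV⁻² = 9.70 × 10^15 GeV⁻².
Result: 9.70 × 10^15 × 3.898 × 10^-32 = 3.781 × 10^-16 m².

3.781 × 10^-16 m²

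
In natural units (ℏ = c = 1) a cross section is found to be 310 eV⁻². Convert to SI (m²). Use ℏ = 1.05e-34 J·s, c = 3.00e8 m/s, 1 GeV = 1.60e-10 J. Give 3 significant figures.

1.20e-11 m²

Area is [L]² = [E]⁻²·(ℏc)²; restore (ℏc)².
1 GeV⁻² → (ℏc)² × (1 GeV in J)⁻² = 3.88e-32 m².
Convert the energy scale: 310 eV⁻² = 3.10e20 GeV⁻².
Result: 3.10e20 × 3.88e-32 = 1.20e-11 m².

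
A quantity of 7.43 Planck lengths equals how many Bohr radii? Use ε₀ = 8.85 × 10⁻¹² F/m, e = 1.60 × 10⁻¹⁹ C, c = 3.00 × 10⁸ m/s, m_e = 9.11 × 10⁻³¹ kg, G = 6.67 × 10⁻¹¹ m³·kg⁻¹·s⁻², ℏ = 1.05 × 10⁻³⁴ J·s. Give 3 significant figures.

Planck length: ℓ_P = √(ℏG/c³) = 1.61 × 10⁻³⁵ m
Bohr radius: a₀ = 4πε₀ℏ²/(m_e e²) = 5.26 × 10⁻¹¹ m
7.43 × 1.61 × 10⁻³⁵ / 5.26 × 10⁻¹¹ = 2.28 × 10⁻²⁴

2.28 × 10⁻²⁴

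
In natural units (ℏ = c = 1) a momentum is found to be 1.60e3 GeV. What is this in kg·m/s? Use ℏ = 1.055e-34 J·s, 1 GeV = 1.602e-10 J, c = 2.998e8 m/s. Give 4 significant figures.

Momentum is [E]/c; divide by c.
1 GeV → 1/c × (1 GeV in J) = 5.344e-19 kg·m/s.
Result: 1.60e3 × 5.344e-19 = 8.550e-16 kg·m/s.

8.550e-16 kg·m/s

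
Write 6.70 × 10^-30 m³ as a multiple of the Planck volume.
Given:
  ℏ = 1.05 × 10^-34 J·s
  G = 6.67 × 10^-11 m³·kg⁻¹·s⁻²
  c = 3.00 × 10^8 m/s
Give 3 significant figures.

1.60 × 10^75

Planck volume: V_P = (ℏG/c³)^(3/2) = 4.18 × 10^-105 m³.
6.70 × 10^-30 / 4.18 × 10^-105 = 1.60 × 10^75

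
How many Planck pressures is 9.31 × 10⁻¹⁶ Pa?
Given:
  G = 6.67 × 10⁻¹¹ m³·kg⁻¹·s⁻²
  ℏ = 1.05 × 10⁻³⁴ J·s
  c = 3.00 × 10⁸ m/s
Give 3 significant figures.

Planck pressure: p_P = c⁷/(ℏG²) = 4.68 × 10¹¹³ Pa.
9.31 × 10⁻¹⁶ / 4.68 × 10¹¹³ = 1.99 × 10⁻¹²⁹

1.99 × 10⁻¹²⁹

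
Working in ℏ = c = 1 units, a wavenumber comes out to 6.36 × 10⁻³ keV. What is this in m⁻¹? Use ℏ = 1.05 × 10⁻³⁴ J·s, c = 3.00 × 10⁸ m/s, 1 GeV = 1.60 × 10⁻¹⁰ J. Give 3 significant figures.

3.23 × 10⁷ m⁻¹

Inverse length is [E]/(ℏc).
1 GeV → 1/(ℏc) × (1 GeV in J) = 5.08 × 10¹⁵ m⁻¹.
Convert the energy scale: 6.36 × 10⁻³ keV = 6.36 × 10⁻⁹ GeV.
Result: 6.36 × 10⁻⁹ × 5.08 × 10¹⁵ = 3.23 × 10⁷ m⁻¹.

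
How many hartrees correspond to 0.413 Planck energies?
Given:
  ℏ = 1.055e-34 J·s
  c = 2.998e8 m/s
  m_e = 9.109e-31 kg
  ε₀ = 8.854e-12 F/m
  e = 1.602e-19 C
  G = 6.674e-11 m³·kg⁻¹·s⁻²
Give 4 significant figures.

1.856e26

Planck energy: E_P = √(ℏc⁵/G) = 1.957e9 J
hartree: E_h = m_e e⁴/(4πε₀ℏ)² = 4.354e-18 J
0.413 × 1.957e9 / 4.354e-18 = 1.856e26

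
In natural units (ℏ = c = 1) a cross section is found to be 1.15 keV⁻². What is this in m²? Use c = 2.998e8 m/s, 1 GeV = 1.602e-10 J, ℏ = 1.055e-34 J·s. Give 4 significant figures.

Area is [L]² = [E]⁻²·(ℏc)²; restore (ℏc)².
1 GeV⁻² → (ℏc)² × (1 GeV in J)⁻² = 3.898e-32 m².
Convert the energy scale: 1.15 keV⁻² = 1.15e12 GeV⁻².
Result: 1.15e12 × 3.898e-32 = 4.483e-20 m².

4.483e-20 m²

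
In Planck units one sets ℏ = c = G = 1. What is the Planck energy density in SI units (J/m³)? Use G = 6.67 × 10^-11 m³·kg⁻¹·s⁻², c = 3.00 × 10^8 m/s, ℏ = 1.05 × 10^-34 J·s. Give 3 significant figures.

u_P = c⁷/(ℏG²)
  = 2.19 × 10^59 / 4.67 × 10^-55
  = 4.68 × 10^113 J/m³

4.68 × 10^113 J/m³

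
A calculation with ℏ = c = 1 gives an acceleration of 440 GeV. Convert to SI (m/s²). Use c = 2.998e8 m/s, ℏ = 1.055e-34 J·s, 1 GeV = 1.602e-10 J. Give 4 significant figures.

Acceleration is [L]/[T]² = c·[E]/ℏ.
1 GeV → c/ℏ × (1 GeV in J) = 4.552e32 m/s².
Result: 440 × 4.552e32 = 2.003e35 m/s².

2.003e35 m/s²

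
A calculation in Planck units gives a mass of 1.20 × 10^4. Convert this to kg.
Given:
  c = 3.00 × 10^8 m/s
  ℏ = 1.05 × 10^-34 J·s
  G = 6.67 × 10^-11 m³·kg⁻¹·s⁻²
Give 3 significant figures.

2.61 × 10^-4 kg

One Planck mass: m_P = √(ℏc/G) = 2.17 × 10^-8 kg.
1.20 × 10^4 × 2.17 × 10^-8 kg = 2.61 × 10^-4 kg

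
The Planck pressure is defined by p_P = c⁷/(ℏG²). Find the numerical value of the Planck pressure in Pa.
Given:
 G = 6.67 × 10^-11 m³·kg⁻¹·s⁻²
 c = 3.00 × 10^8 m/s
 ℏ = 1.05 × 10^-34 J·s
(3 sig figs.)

4.68 × 10^113 Pa

p_P = c⁷/(ℏG²)
  = 2.19 × 10^59 / 4.67 × 10^-55
  = 4.68 × 10^113 Pa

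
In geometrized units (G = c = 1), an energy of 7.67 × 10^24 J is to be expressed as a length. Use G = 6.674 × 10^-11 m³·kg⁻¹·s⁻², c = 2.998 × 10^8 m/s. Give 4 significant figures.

Energy → length via G/c⁴.
7.67 × 10^24 J × (G/c⁴) = 6.337 × 10^-20 m

6.337 × 10^-20 m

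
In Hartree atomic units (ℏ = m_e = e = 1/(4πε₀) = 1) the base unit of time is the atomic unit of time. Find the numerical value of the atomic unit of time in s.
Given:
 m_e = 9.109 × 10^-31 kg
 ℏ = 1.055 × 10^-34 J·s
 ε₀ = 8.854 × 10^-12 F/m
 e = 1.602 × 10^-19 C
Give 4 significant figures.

2.423 × 10^-17 s

τ_au = (4πε₀)²ℏ³/(m_e e⁴)
E_h = 4.354 × 10^-18 J
ℏ/E_h = 2.423 × 10^-17 s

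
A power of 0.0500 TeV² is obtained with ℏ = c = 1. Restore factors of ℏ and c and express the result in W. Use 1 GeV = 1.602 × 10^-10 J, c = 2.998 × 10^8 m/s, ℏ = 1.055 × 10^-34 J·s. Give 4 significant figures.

Power is [E]/[T] = [E]²/ℏ.
1 GeV² → 1/ℏ × (1 GeV in J)² = 2.433 × 10^14 W.
Convert the energy scale: 0.0500 TeV² = 5.00 × 10^4 GeV².
Result: 5.00 × 10^4 × 2.433 × 10^14 = 1.216 × 10^19 W.

1.216 × 10^19 W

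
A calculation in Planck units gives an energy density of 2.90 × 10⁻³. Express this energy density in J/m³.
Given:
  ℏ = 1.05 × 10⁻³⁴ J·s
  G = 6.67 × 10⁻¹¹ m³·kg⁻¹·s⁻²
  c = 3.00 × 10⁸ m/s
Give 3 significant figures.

1.36 × 10¹¹¹ J/m³

One Planck energy density: u_P = c⁷/(ℏG²) = 4.68 × 10¹¹³ J/m³.
2.90 × 10⁻³ × 4.68 × 10¹¹³ J/m³ = 1.36 × 10¹¹¹ J/m³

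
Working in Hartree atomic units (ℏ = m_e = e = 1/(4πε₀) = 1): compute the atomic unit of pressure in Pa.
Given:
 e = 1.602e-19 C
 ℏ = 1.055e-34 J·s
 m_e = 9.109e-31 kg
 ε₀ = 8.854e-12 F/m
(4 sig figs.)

Dimensional analysis gives P_au = E_h/a₀³ = m_e⁴e¹⁰/((4πε₀)⁵ℏ⁸).
E_h = 4.354e-18 J
a₀ = 5.297e-11 m
E_h/a₀³ = 2.929e13 Pa

2.929e13 Pa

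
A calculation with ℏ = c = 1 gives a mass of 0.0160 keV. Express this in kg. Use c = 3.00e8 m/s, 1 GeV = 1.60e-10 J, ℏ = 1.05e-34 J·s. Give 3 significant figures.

Mass is [E]/c²; divide by c².
1 GeV → 1/c² × (1 GeV in J) = 1.78e-27 kg.
Convert the energy scale: 0.0160 keV = 1.60e-8 GeV.
Result: 1.60e-8 × 1.78e-27 = 2.84e-35 kg.

2.84e-35 kg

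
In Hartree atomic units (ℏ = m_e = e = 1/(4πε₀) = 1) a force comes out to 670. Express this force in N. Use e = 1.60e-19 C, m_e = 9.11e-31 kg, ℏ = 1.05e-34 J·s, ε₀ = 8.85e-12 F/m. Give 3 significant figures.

One atomic unit of force: F_au = E_h/a₀ = m_e²e⁶/((4πε₀)³ℏ⁴) = 8.33e-8 N.
670 × 8.33e-8 N = 5.58e-5 N

5.58e-5 N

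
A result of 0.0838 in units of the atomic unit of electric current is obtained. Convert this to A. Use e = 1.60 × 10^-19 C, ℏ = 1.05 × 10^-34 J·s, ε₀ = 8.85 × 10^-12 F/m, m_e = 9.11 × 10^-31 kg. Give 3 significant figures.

5.59 × 10^-4 A

One atomic unit of electric current: I_au = e E_h/ℏ = m_e e⁵/((4πε₀)²ℏ³) = 6.67 × 10^-3 A.
0.0838 × 6.67 × 10^-3 A = 5.59 × 10^-4 A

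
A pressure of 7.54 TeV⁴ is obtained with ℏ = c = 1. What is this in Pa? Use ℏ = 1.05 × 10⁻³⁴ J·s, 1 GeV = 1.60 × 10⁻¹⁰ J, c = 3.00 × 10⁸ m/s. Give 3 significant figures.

1.58 × 10⁵⁰ Pa

Pressure is [E]/[L]³ = [E]⁴/(ℏc)³.
1 GeV⁴ → 1/(ℏc)³ × (1 GeV in J)⁴ = 2.10 × 10³⁷ Pa.
Convert the energy scale: 7.54 TeV⁴ = 7.54 × 10¹² GeV⁴.
Result: 7.54 × 10¹² × 2.10 × 10³⁷ = 1.58 × 10⁵⁰ Pa.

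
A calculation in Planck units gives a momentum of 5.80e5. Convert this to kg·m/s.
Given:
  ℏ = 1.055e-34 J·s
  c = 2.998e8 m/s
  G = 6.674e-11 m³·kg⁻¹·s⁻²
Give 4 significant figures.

One Planck momentum: p_P = √(ℏc³/G) = 6.527 kg·m/s.
5.80e5 × 6.527 kg·m/s = 3.785e6 kg·m/s

3.785e6 kg·m/s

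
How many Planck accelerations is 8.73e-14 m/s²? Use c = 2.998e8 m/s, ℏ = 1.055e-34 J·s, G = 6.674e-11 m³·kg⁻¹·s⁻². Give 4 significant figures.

Planck acceleration: a_P = √(c⁷/(ℏG)) = 5.560e51 m/s².
8.73e-14 / 5.560e51 = 1.570e-65

1.570e-65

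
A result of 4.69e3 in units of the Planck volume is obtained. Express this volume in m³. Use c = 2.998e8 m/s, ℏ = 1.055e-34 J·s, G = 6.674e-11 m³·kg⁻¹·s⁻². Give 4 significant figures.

One Planck volume: V_P = (ℏG/c³)^(3/2) = 4.224e-105 m³.
4.69e3 × 4.224e-105 m³ = 1.981e-101 m³

1.981e-101 m³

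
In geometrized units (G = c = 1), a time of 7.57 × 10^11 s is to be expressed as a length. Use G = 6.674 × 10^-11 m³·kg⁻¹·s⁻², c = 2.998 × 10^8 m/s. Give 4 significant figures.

2.269 × 10^20 m

Time → length via c.
7.57 × 10^11 s × (c) = 2.269 × 10^20 m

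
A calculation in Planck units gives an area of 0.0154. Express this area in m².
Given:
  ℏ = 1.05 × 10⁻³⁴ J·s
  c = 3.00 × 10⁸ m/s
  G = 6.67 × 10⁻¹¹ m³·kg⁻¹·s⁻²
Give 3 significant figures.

One Planck area: A_P = ℏG/c³ = 2.59 × 10⁻⁷⁰ m².
0.0154 × 2.59 × 10⁻⁷⁰ m² = 3.99 × 10⁻⁷² m²

3.99 × 10⁻⁷² m²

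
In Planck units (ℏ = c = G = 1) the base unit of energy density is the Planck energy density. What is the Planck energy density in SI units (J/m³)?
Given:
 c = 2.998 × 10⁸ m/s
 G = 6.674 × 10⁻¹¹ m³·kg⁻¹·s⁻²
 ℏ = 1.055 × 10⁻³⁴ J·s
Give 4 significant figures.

4.632 × 10¹¹³ J/m³

u_P = c⁷/(ℏG²)
  = 2.177 × 10⁵⁹ / 4.699 × 10⁻⁵⁵
  = 4.632 × 10¹¹³ J/m³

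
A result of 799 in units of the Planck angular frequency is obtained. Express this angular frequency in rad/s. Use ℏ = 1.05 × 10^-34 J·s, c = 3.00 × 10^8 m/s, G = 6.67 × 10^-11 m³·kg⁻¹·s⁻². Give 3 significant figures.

One Planck angular frequency: ω_P = √(c⁵/(ℏG)) = 1.86 × 10^43 rad/s.
799 × 1.86 × 10^43 rad/s = 1.49 × 10^46 rad/s

1.49 × 10^46 rad/s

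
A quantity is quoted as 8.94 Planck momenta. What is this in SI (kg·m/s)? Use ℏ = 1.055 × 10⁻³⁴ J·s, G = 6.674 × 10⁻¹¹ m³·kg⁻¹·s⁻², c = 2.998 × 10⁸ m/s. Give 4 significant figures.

58.35 kg·m/s

One Planck momentum: p_P = √(ℏc³/G) = 6.527 kg·m/s.
8.94 × 6.527 kg·m/s = 58.35 kg·m/s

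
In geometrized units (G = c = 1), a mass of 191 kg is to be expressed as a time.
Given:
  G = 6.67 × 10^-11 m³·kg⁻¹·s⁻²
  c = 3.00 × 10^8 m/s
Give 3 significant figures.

Mass → time via G/c³.
191 kg × (G/c³) = 4.72 × 10^-34 s

4.72 × 10^-34 s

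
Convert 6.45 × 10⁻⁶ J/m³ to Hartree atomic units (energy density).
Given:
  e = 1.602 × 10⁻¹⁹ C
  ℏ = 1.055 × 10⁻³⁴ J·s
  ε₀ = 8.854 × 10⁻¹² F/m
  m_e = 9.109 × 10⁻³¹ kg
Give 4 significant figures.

atomic unit of energy density: u_au = E_h/a₀³ = m_e⁴e¹⁰/((4πε₀)⁵ℏ⁸) = 2.929 × 10¹³ J/m³.
6.45 × 10⁻⁶ / 2.929 × 10¹³ = 2.202 × 10⁻¹⁹

2.202 × 10⁻¹⁹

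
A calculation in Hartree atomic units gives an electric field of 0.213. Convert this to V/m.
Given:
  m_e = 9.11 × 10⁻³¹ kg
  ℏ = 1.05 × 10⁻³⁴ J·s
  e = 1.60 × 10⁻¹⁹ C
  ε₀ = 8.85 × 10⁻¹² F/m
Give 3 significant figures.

1.11 × 10¹¹ V/m

One atomic unit of electric field: E_au = E_h/(e a₀) = m_e²e⁵/((4πε₀)³ℏ⁴) = 5.20 × 10¹¹ V/m.
0.213 × 5.20 × 10¹¹ V/m = 1.11 × 10¹¹ V/m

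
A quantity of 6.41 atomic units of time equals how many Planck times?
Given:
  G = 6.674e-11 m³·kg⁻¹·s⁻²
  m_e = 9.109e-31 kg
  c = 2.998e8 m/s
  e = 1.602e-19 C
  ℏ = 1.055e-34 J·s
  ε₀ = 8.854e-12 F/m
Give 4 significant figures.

2.880e27

atomic unit of time: τ_au = (4πε₀)²ℏ³/(m_e e⁴) = 2.423e-17 s
Planck time: t_P = √(ℏG/c⁵) = 5.392e-44 s
6.41 × 2.423e-17 / 5.392e-44 = 2.880e27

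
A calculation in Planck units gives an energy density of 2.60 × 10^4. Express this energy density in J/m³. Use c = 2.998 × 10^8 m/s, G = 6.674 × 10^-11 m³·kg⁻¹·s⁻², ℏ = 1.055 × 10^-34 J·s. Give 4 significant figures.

1.204 × 10^118 J/m³

One Planck energy density: u_P = c⁷/(ℏG²) = 4.632 × 10^113 J/m³.
2.60 × 10^4 × 4.632 × 10^113 J/m³ = 1.204 × 10^118 J/m³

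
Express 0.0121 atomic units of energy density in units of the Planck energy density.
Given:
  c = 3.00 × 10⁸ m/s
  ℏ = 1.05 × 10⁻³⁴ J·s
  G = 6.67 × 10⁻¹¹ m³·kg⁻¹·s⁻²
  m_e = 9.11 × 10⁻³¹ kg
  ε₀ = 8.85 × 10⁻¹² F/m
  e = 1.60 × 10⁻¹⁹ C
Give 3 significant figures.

7.79 × 10⁻¹⁰³

atomic unit of energy density: u_au = E_h/a₀³ = m_e⁴e¹⁰/((4πε₀)⁵ℏ⁸) = 3.01 × 10¹³ J/m³
Planck energy density: u_P = c⁷/(ℏG²) = 4.68 × 10¹¹³ J/m³
0.0121 × 3.01 × 10¹³ / 4.68 × 10¹¹³ = 7.79 × 10⁻¹⁰³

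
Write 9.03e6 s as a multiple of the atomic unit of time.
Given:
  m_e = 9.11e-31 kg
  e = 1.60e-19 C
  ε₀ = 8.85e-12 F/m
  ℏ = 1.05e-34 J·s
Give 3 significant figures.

atomic unit of time: τ_au = (4πε₀)²ℏ³/(m_e e⁴) = 2.40e-17 s.
9.03e6 / 2.40e-17 = 3.77e23

3.77e23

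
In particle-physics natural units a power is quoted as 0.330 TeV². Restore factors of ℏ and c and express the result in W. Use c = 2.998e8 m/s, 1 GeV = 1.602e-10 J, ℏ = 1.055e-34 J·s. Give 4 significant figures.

8.028e19 W

Power is [E]/[T] = [E]²/ℏ.
1 GeV² → 1/ℏ × (1 GeV in J)² = 2.433e14 W.
Convert the energy scale: 0.330 TeV² = 3.30e5 GeV².
Result: 3.30e5 × 2.433e14 = 8.028e19 W.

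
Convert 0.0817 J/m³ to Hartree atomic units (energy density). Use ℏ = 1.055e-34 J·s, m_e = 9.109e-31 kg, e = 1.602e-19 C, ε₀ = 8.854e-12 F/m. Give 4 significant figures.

2.789e-15

atomic unit of energy density: u_au = E_h/a₀³ = m_e⁴e¹⁰/((4πε₀)⁵ℏ⁸) = 2.929e13 J/m³.
0.0817 / 2.929e13 = 2.789e-15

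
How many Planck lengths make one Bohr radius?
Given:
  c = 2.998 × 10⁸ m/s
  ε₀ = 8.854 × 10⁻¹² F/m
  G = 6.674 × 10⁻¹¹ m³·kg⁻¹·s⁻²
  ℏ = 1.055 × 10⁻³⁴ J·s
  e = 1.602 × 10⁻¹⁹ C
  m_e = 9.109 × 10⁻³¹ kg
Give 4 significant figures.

3.277 × 10²⁴

Bohr radius: a₀ = 4πε₀ℏ²/(m_e e²) = 5.297 × 10⁻¹¹ m
Planck length: ℓ_P = √(ℏG/c³) = 1.616 × 10⁻³⁵ m
ratio = 5.297 × 10⁻¹¹ / 1.616 × 10⁻³⁵ = 3.277 × 10²⁴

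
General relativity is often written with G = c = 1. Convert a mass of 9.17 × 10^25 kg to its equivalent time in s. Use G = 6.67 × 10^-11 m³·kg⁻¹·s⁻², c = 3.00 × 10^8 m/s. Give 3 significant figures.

Mass → time via G/c³.
9.17 × 10^25 kg × (G/c³) = 2.27 × 10^-10 s

2.27 × 10^-10 s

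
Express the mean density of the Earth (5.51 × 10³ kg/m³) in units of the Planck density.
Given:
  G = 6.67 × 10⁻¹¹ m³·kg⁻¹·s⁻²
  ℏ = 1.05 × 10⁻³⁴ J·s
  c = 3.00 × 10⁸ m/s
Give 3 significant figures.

Planck density: ρ_P = c⁵/(ℏG²) = 5.20 × 10⁹⁶ kg/m³.
5.51 × 10³ / 5.20 × 10⁹⁶ = 1.06 × 10⁻⁹³

1.06 × 10⁻⁹³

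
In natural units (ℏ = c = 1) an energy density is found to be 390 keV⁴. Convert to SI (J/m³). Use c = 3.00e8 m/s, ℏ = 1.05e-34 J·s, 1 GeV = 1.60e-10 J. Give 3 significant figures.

[E]/[L]³ = [E]⁴/(ℏc)³; restore (ℏc)⁻³.
1 GeV⁴ → 1/(ℏc)³ × (1 GeV in J)⁴ = 2.10e37 J/m³.
Convert the energy scale: 390 keV⁴ = 3.90e-22 GeV⁴.
Result: 3.90e-22 × 2.10e37 = 8.18e15 J/m³.

8.18e15 J/m³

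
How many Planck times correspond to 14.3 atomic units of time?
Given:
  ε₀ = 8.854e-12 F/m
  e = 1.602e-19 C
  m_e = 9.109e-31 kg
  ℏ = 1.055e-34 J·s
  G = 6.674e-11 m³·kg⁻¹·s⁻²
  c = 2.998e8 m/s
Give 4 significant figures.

6.426e27

atomic unit of time: τ_au = (4πε₀)²ℏ³/(m_e e⁴) = 2.423e-17 s
Planck time: t_P = √(ℏG/c⁵) = 5.392e-44 s
14.3 × 2.423e-17 / 5.392e-44 = 6.426e27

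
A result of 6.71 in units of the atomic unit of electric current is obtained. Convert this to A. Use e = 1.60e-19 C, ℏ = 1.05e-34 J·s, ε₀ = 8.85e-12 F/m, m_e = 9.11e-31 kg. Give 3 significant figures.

One atomic unit of electric current: I_au = e E_h/ℏ = m_e e⁵/((4πε₀)²ℏ³) = 6.67e-3 A.
6.71 × 6.67e-3 A = 0.0448 A

0.0448 A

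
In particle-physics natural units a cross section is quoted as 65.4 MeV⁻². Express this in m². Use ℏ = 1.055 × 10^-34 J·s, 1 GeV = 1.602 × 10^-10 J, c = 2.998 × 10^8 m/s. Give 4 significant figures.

2.549 × 10^-24 m²

Area is [L]² = [E]⁻²·(ℏc)²; restore (ℏc)².
1 GeV⁻² → (ℏc)² × (1 GeV in J)⁻² = 3.898 × 10^-32 m².
Convert the energy scale: 65.4 MeV⁻² = 6.54 × 10^7 GeV⁻².
Result: 6.54 × 10^7 × 3.898 × 10^-32 = 2.549 × 10^-24 m².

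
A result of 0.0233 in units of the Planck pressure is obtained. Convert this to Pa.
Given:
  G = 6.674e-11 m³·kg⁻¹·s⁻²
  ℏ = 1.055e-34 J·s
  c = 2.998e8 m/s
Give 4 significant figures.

1.079e112 Pa

One Planck pressure: p_P = c⁷/(ℏG²) = 4.632e113 Pa.
0.0233 × 4.632e113 Pa = 1.079e112 Pa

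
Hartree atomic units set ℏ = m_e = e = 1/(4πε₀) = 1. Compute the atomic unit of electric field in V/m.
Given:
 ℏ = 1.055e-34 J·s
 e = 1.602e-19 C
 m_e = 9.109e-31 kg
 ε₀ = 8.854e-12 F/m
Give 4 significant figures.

Dimensional analysis gives E_au = E_h/(e a₀) = m_e²e⁵/((4πε₀)³ℏ⁴).
E_h = 4.354e-18 J
a₀ = 5.297e-11 m
E_h/(e·a₀) = 5.131e11 V/m

5.131e11 V/m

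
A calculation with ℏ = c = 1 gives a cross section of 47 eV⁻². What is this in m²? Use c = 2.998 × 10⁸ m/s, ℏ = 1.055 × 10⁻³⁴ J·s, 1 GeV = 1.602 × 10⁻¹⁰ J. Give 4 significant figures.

Area is [L]² = [E]⁻²·(ℏc)²; restore (ℏc)².
1 GeV⁻² → (ℏc)² × (1 GeV in J)⁻² = 3.898 × 10⁻³² m².
Convert the energy scale: 47 eV⁻² = 4.70 × 10¹⁹ GeV⁻².
Result: 4.70 × 10¹⁹ × 3.898 × 10⁻³² = 1.832 × 10⁻¹² m².

1.832 × 10⁻¹² m²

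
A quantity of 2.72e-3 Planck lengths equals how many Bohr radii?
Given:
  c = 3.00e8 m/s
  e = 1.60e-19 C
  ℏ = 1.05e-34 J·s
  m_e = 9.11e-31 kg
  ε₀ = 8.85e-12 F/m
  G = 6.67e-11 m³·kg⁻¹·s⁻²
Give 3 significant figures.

8.33e-28

Planck length: ℓ_P = √(ℏG/c³) = 1.61e-35 m
Bohr radius: a₀ = 4πε₀ℏ²/(m_e e²) = 5.26e-11 m
2.72e-3 × 1.61e-35 / 5.26e-11 = 8.33e-28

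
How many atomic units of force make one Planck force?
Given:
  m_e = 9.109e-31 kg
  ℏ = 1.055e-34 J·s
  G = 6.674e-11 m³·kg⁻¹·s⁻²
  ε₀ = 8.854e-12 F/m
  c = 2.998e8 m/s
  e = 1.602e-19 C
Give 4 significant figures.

Planck force: F_P = c⁴/G = 1.210e44 N
atomic unit of force: F_au = E_h/a₀ = m_e²e⁶/((4πε₀)³ℏ⁴) = 8.220e-8 N
ratio = 1.210e44 / 8.220e-8 = 1.473e51

1.473e51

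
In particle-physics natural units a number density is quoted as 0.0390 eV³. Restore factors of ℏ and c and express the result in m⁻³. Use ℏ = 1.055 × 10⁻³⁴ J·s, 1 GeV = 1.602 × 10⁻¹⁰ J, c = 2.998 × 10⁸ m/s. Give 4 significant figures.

Number density is [L]⁻³ = [E]³/(ℏc)³.
1 GeV³ → 1/(ℏc)³ × (1 GeV in J)³ = 1.299 × 10⁴⁷ m⁻³.
Convert the energy scale: 0.0390 eV³ = 3.90 × 10⁻²⁹ GeV³.
Result: 3.90 × 10⁻²⁹ × 1.299 × 10⁴⁷ = 5.068 × 10¹⁸ m⁻³.

5.068 × 10¹⁸ m⁻³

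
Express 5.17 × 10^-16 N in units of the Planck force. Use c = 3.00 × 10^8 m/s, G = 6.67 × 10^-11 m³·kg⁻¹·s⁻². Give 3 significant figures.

4.26 × 10^-60

Planck force: F_P = c⁴/G = 1.21 × 10^44 N.
5.17 × 10^-16 / 1.21 × 10^44 = 4.26 × 10^-60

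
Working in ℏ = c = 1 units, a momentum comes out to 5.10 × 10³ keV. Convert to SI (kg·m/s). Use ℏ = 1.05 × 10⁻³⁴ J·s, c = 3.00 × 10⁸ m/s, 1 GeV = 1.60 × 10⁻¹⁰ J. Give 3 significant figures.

2.72 × 10⁻²¹ kg·m/s

Momentum is [E]/c; divide by c.
1 GeV → 1/c × (1 GeV in J) = 5.33 × 10⁻¹⁹ kg·m/s.
Convert the energy scale: 5.10 × 10³ keV = 5.10 × 10⁻³ GeV.
Result: 5.10 × 10⁻³ × 5.33 × 10⁻¹⁹ = 2.72 × 10⁻²¹ kg·m/s.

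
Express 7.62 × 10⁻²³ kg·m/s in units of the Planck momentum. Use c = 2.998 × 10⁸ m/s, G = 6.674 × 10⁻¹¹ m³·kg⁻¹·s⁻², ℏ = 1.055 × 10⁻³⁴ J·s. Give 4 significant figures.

Planck momentum: p_P = √(ℏc³/G) = 6.527 kg·m/s.
7.62 × 10⁻²³ / 6.527 = 1.168 × 10⁻²³

1.168 × 10⁻²³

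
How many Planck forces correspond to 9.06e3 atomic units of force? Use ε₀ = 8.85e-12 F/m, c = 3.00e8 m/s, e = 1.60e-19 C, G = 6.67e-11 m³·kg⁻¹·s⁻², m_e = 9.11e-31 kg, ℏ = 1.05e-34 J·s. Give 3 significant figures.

6.21e-48

atomic unit of force: F_au = E_h/a₀ = m_e²e⁶/((4πε₀)³ℏ⁴) = 8.33e-8 N
Planck force: F_P = c⁴/G = 1.21e44 N
9.06e3 × 8.33e-8 / 1.21e44 = 6.21e-48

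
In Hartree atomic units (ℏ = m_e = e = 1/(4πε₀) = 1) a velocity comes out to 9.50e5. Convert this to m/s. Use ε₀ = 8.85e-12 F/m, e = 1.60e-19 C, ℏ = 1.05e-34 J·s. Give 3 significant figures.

2.08e12 m/s

One atomic unit of velocity: v_au = e²/(4πε₀ℏ) = 2.19e6 m/s.
9.50e5 × 2.19e6 m/s = 2.08e12 m/s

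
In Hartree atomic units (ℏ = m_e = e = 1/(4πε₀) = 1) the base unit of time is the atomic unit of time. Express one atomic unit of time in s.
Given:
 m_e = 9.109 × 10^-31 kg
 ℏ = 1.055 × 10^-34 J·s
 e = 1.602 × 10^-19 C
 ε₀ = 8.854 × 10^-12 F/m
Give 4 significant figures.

2.423 × 10^-17 s

τ_au = (4πε₀)²ℏ³/(m_e e⁴)
E_h = 4.354 × 10^-18 J
ℏ/E_h = 2.423 × 10^-17 s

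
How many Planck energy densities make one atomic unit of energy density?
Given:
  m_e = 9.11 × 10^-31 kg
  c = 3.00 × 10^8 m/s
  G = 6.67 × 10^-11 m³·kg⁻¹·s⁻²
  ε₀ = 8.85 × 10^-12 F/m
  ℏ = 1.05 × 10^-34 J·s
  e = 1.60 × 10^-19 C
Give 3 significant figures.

atomic unit of energy density: u_au = E_h/a₀³ = m_e⁴e¹⁰/((4πε₀)⁵ℏ⁸) = 3.01 × 10^13 J/m³
Planck energy density: u_P = c⁷/(ℏG²) = 4.68 × 10^113 J/m³
ratio = 3.01 × 10^13 / 4.68 × 10^113 = 6.44 × 10^-101

6.44 × 10^-101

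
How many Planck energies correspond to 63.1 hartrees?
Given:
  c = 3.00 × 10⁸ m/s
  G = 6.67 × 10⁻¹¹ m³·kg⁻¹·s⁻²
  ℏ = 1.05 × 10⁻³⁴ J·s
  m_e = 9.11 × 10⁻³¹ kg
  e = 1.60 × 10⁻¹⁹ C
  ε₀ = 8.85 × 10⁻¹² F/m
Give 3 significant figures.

1.41 × 10⁻²⁵

hartree: E_h = m_e e⁴/(4πε₀ℏ)² = 4.38 × 10⁻¹⁸ J
Planck energy: E_P = √(ℏc⁵/G) = 1.96 × 10⁹ J
63.1 × 4.38 × 10⁻¹⁸ / 1.96 × 10⁹ = 1.41 × 10⁻²⁵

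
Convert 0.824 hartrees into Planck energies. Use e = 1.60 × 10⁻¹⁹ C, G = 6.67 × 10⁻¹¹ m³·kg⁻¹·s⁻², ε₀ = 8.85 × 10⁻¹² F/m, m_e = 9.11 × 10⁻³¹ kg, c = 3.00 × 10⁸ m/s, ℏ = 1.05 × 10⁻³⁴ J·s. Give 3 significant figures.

hartree: E_h = m_e e⁴/(4πε₀ℏ)² = 4.38 × 10⁻¹⁸ J
Planck energy: E_P = √(ℏc⁵/G) = 1.96 × 10⁹ J
0.824 × 4.38 × 10⁻¹⁸ / 1.96 × 10⁹ = 1.84 × 10⁻²⁷

1.84 × 10⁻²⁷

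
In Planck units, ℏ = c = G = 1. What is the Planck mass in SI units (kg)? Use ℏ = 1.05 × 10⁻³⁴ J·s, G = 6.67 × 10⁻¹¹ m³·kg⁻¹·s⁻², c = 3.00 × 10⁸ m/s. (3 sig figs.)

Dimensional analysis gives m_P = √(ℏc/G).
  = √(4.72 × 10⁻¹⁶)
  = 2.17 × 10⁻⁸ kg

2.17 × 10⁻⁸ kg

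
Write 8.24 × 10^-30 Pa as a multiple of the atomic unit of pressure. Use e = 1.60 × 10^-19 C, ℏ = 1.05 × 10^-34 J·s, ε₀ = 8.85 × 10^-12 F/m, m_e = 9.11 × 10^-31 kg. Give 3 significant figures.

atomic unit of pressure: P_au = E_h/a₀³ = m_e⁴e¹⁰/((4πε₀)⁵ℏ⁸) = 3.01 × 10^13 Pa.
8.24 × 10^-30 / 3.01 × 10^13 = 2.73 × 10^-43

2.73 × 10^-43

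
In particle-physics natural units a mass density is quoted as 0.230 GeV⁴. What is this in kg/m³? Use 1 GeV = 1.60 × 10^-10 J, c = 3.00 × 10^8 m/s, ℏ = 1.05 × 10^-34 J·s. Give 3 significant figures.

Mass density is [E]/(c²[L]³) = [E]⁴/(ℏ³c⁵).
1 GeV⁴ → 1/(ℏ³c⁵) × (1 GeV in J)⁴ = 2.33 × 10^20 kg/m³.
Result: 0.230 × 2.33 × 10^20 = 5.36 × 10^19 kg/m³.

5.36 × 10^19 kg/m³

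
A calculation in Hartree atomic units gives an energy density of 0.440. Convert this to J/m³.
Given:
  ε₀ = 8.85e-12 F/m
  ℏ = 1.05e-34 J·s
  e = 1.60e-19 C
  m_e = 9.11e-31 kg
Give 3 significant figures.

1.33e13 J/m³

One atomic unit of energy density: u_au = E_h/a₀³ = m_e⁴e¹⁰/((4πε₀)⁵ℏ⁸) = 3.01e13 J/m³.
0.440 × 3.01e13 J/m³ = 1.33e13 J/m³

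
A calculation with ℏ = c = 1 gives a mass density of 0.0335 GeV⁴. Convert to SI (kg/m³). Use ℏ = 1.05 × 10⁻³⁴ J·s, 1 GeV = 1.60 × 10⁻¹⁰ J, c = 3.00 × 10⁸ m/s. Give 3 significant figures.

7.80 × 10¹⁸ kg/m³

Mass density is [E]/(c²[L]³) = [E]⁴/(ℏ³c⁵).
1 GeV⁴ → 1/(ℏ³c⁵) × (1 GeV in J)⁴ = 2.33 × 10²⁰ kg/m³.
Result: 0.0335 × 2.33 × 10²⁰ = 7.80 × 10¹⁸ kg/m³.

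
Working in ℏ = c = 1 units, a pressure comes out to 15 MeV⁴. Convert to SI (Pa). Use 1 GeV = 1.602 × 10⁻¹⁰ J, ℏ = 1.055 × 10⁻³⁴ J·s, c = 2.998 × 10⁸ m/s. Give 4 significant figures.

3.122 × 10²⁶ Pa

Pressure is [E]/[L]³ = [E]⁴/(ℏc)³.
1 GeV⁴ → 1/(ℏc)³ × (1 GeV in J)⁴ = 2.082 × 10³⁷ Pa.
Convert the energy scale: 15 MeV⁴ = 1.50 × 10⁻¹¹ GeV⁴.
Result: 1.50 × 10⁻¹¹ × 2.082 × 10³⁷ = 3.122 × 10²⁶ Pa.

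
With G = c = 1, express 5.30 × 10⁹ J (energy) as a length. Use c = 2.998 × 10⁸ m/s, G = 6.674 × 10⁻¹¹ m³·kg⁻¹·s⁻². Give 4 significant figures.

4.379 × 10⁻³⁵ m

Energy → length via G/c⁴.
5.30 × 10⁹ J × (G/c⁴) = 4.379 × 10⁻³⁵ m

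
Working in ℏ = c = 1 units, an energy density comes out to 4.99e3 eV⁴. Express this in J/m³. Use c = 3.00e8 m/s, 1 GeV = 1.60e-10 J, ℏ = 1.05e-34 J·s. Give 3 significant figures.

[E]/[L]³ = [E]⁴/(ℏc)³; restore (ℏc)⁻³.
1 GeV⁴ → 1/(ℏc)³ × (1 GeV in J)⁴ = 2.10e37 J/m³.
Convert the energy scale: 4.99e3 eV⁴ = 4.99e-33 GeV⁴.
Result: 4.99e-33 × 2.10e37 = 1.05e5 J/m³.

1.05e5 J/m³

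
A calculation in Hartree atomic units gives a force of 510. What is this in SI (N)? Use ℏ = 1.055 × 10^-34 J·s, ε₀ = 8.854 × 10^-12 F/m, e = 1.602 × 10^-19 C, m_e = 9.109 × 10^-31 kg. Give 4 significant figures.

4.192 × 10^-5 N

One atomic unit of force: F_au = E_h/a₀ = m_e²e⁶/((4πε₀)³ℏ⁴) = 8.220 × 10^-8 N.
510 × 8.220 × 10^-8 N = 4.192 × 10^-5 N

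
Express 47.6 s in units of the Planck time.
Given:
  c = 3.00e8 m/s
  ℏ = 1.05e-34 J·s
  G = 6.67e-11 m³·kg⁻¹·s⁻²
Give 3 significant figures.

8.87e44

Planck time: t_P = √(ℏG/c⁵) = 5.37e-44 s.
47.6 / 5.37e-44 = 8.87e44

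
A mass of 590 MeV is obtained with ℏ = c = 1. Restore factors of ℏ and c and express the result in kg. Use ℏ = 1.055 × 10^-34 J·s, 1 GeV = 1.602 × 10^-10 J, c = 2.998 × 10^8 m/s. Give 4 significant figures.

1.052 × 10^-27 kg

Mass is [E]/c²; divide by c².
1 GeV → 1/c² × (1 GeV in J) = 1.782 × 10^-27 kg.
Convert the energy scale: 590 MeV = 0.590 GeV.
Result: 0.590 × 1.782 × 10^-27 = 1.052 × 10^-27 kg.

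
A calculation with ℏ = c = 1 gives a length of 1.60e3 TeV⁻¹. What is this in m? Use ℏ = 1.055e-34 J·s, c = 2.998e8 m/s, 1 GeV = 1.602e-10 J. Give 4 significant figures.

A length is [E]⁻¹ in ℏ=c=1; restore one factor of ℏc.
1 GeV⁻¹ → ℏc × (1 GeV in J)⁻¹ = 1.974e-16 m.
Convert the energy scale: 1.60e3 TeV⁻¹ = 1.60 GeV⁻¹.
Result: 1.60 × 1.974e-16 = 3.159e-16 m.

3.159e-16 m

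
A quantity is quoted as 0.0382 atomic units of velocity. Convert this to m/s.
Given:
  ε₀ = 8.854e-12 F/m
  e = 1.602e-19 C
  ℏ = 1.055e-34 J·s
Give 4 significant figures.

One atomic unit of velocity: v_au = e²/(4πε₀ℏ) = 2.186e6 m/s.
0.0382 × 2.186e6 m/s = 8.352e4 m/s

8.352e4 m/s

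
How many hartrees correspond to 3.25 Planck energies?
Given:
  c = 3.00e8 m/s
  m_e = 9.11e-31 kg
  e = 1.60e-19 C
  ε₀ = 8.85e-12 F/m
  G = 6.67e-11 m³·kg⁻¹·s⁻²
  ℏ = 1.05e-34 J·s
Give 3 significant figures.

1.45e27

Planck energy: E_P = √(ℏc⁵/G) = 1.96e9 J
hartree: E_h = m_e e⁴/(4πε₀ℏ)² = 4.38e-18 J
3.25 × 1.96e9 / 4.38e-18 = 1.45e27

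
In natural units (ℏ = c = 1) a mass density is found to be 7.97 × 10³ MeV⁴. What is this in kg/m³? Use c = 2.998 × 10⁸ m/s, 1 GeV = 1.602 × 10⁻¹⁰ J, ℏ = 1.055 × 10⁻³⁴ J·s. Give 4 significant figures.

Mass density is [E]/(c²[L]³) = [E]⁴/(ℏ³c⁵).
1 GeV⁴ → 1/(ℏ³c⁵) × (1 GeV in J)⁴ = 2.316 × 10²⁰ kg/m³.
Convert the energy scale: 7.97 × 10³ MeV⁴ = 7.97 × 10⁻⁹ GeV⁴.
Result: 7.97 × 10⁻⁹ × 2.316 × 10²⁰ = 1.846 × 10¹² kg/m³.

1.846 × 10¹² kg/m³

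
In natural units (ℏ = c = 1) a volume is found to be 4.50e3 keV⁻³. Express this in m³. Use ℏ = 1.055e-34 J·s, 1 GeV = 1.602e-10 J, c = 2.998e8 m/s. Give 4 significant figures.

3.463e-26 m³

Volume is [L]³ = [E]⁻³·(ℏc)³.
1 GeV⁻³ → (ℏc)³ × (1 GeV in J)⁻³ = 7.696e-48 m³.
Convert the energy scale: 4.50e3 keV⁻³ = 4.50e21 GeV⁻³.
Result: 4.50e21 × 7.696e-48 = 3.463e-26 m³.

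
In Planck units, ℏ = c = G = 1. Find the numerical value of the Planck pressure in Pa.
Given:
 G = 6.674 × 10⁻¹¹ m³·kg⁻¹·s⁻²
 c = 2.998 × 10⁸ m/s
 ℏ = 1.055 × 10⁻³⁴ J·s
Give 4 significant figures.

4.632 × 10¹¹³ Pa

Dimensional analysis gives p_P = c⁷/(ℏG²).
  = 2.177 × 10⁵⁹ / 4.699 × 10⁻⁵⁵
  = 4.632 × 10¹¹³ Pa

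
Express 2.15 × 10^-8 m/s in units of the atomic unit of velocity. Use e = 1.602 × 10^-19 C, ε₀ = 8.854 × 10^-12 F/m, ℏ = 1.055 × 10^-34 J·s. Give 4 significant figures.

atomic unit of velocity: v_au = e²/(4πε₀ℏ) = 2.186 × 10^6 m/s.
2.15 × 10^-8 / 2.186 × 10^6 = 9.834 × 10^-15

9.834 × 10^-15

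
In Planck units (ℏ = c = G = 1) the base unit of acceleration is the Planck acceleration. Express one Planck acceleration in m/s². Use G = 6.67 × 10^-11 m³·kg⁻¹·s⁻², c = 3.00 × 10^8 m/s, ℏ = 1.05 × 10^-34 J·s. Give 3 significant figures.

5.59 × 10^51 m/s²

a_P = √(c⁷/(ℏG))
  = √(3.12 × 10^103)
  = 5.59 × 10^51 m/s²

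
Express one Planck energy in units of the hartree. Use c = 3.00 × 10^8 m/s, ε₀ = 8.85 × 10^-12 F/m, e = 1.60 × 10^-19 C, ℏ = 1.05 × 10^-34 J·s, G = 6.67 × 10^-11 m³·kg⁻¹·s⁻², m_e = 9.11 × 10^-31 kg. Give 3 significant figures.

4.47 × 10^26

Planck energy: E_P = √(ℏc⁵/G) = 1.96 × 10^9 J
hartree: E_h = m_e e⁴/(4πε₀ℏ)² = 4.38 × 10^-18 J
ratio = 1.96 × 10^9 / 4.38 × 10^-18 = 4.47 × 10^26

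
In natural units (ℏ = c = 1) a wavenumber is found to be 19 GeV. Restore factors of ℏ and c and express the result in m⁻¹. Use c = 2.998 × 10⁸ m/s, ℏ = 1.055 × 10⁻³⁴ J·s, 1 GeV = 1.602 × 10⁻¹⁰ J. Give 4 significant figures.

9.623 × 10¹⁶ m⁻¹

Inverse length is [E]/(ℏc).
1 GeV → 1/(ℏc) × (1 GeV in J) = 5.065 × 10¹⁵ m⁻¹.
Result: 19 × 5.065 × 10¹⁵ = 9.623 × 10¹⁶ m⁻¹.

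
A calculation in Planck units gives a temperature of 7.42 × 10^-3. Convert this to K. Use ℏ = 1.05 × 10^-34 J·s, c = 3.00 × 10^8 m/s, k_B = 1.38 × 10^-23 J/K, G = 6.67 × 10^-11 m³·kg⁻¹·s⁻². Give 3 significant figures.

1.05 × 10^30 K

One Planck temperature: T_P = √(ℏc⁵/G) / k_B = 1.42 × 10^32 K.
7.42 × 10^-3 × 1.42 × 10^32 K = 1.05 × 10^30 K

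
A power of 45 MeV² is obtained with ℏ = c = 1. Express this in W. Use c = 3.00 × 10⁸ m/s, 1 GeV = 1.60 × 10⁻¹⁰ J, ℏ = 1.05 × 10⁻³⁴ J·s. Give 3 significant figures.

Power is [E]/[T] = [E]²/ℏ.
1 GeV² → 1/ℏ × (1 GeV in J)² = 2.44 × 10¹⁴ W.
Convert the energy scale: 45 MeV² = 4.50 × 10⁻⁵ GeV².
Result: 4.50 × 10⁻⁵ × 2.44 × 10¹⁴ = 1.10 × 10¹⁰ W.

1.10 × 10¹⁰ W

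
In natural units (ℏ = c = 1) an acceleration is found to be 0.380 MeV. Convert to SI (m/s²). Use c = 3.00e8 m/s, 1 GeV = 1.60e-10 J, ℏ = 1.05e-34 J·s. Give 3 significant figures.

Acceleration is [L]/[T]² = c·[E]/ℏ.
1 GeV → c/ℏ × (1 GeV in J) = 4.57e32 m/s².
Convert the energy scale: 0.380 MeV = 3.80e-4 GeV.
Result: 3.80e-4 × 4.57e32 = 1.74e29 m/s².

1.74e29 m/s²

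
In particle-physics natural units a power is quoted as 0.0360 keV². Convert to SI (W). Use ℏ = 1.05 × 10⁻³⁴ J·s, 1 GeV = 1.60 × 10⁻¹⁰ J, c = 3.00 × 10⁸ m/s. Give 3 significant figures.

Power is [E]/[T] = [E]²/ℏ.
1 GeV² → 1/ℏ × (1 GeV in J)² = 2.44 × 10¹⁴ W.
Convert the energy scale: 0.0360 keV² = 3.60 × 10⁻¹⁴ GeV².
Result: 3.60 × 10⁻¹⁴ × 2.44 × 10¹⁴ = 8.78 W.

8.78 W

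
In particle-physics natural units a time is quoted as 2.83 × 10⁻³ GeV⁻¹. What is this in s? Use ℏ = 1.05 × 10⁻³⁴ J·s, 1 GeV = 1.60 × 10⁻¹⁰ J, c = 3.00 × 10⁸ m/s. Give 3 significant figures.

1.86 × 10⁻²⁷ s

A time is [E]⁻¹ in ℏ=c=1; restore one factor of ℏ.
1 GeV⁻¹ → ℏ × (1 GeV in J)⁻¹ = 6.56 × 10⁻²⁵ s.
Result: 2.83 × 10⁻³ × 6.56 × 10⁻²⁵ = 1.86 × 10⁻²⁷ s.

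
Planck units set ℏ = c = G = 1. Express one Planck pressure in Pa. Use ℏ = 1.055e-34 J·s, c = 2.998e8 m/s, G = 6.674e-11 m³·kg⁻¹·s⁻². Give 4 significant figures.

4.632e113 Pa

From ℏ = c = G = 1 the pressure scale is p_P = c⁷/(ℏG²).
  = 2.177e59 / 4.699e-55
  = 4.632e113 Pa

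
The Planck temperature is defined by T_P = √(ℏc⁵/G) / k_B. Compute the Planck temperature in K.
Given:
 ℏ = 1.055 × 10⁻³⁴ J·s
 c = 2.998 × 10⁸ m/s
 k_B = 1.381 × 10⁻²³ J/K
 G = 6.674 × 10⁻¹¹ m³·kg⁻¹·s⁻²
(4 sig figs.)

T_P = √(ℏc⁵/G) / k_B
  = √(3.828 × 10¹⁸) × 7.241 × 10²²
  = 1.417 × 10³² K

1.417 × 10³² K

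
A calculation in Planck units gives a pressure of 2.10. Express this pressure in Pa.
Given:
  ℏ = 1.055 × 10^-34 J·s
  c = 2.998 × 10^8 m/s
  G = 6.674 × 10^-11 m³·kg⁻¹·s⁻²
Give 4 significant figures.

9.728 × 10^113 Pa

One Planck pressure: p_P = c⁷/(ℏG²) = 4.632 × 10^113 Pa.
2.10 × 4.632 × 10^113 Pa = 9.728 × 10^113 Pa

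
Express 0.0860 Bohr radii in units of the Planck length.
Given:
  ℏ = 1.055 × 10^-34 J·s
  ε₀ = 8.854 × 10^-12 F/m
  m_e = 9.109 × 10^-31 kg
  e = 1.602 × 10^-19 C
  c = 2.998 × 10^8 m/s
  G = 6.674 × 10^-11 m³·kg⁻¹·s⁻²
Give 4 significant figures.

Bohr radius: a₀ = 4πε₀ℏ²/(m_e e²) = 5.297 × 10^-11 m
Planck length: ℓ_P = √(ℏG/c³) = 1.616 × 10^-35 m
0.0860 × 5.297 × 10^-11 / 1.616 × 10^-35 = 2.818 × 10^23

2.818 × 10^23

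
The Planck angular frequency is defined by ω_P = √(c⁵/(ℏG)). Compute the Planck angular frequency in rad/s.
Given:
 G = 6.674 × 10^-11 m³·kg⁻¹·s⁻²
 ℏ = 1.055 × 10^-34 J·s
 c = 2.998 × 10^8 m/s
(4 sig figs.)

1.855 × 10^43 rad/s

ω_P = √(c⁵/(ℏG))
  = √(3.440 × 10^86)
  = 1.855 × 10^43 rad/s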